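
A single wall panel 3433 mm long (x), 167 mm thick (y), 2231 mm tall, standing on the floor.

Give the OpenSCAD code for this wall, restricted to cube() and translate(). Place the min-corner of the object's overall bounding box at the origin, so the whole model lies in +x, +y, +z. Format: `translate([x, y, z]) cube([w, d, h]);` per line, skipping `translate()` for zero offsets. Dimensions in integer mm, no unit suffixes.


cube([3433, 167, 2231]);


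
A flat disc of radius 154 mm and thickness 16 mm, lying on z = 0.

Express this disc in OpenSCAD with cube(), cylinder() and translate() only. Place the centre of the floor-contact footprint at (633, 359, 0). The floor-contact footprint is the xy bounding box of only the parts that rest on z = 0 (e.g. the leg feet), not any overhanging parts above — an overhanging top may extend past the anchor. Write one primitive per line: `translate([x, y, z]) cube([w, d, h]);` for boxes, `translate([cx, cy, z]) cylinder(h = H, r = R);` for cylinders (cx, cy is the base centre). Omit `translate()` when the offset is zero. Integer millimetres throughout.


translate([633, 359, 0]) cylinder(h = 16, r = 154);


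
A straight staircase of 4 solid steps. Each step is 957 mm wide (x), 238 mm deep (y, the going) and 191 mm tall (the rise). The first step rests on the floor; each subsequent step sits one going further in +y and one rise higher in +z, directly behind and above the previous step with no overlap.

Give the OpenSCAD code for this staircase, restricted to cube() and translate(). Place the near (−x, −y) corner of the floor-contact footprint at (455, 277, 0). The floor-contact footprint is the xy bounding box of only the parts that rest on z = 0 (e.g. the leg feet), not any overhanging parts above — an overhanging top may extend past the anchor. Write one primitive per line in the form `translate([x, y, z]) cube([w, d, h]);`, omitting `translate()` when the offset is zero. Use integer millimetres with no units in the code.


translate([455, 277, 0]) cube([957, 238, 191]);
translate([455, 515, 191]) cube([957, 238, 191]);
translate([455, 753, 382]) cube([957, 238, 191]);
translate([455, 991, 573]) cube([957, 238, 191]);


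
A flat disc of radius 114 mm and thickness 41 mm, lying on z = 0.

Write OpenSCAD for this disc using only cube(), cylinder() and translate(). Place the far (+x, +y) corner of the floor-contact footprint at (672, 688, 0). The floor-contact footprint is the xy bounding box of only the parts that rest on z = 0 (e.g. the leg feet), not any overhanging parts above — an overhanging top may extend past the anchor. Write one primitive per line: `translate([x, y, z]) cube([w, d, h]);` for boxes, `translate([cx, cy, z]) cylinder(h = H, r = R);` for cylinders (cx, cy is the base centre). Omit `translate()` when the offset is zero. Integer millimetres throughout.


translate([558, 574, 0]) cylinder(h = 41, r = 114);


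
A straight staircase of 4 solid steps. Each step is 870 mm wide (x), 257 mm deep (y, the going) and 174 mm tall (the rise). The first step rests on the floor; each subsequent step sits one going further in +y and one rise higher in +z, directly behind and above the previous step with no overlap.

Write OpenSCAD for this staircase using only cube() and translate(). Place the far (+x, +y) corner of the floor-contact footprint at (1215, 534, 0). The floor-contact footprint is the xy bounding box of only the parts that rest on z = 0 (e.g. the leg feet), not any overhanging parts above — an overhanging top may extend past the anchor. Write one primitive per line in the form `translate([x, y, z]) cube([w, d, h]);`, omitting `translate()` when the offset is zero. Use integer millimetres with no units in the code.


translate([345, 277, 0]) cube([870, 257, 174]);
translate([345, 534, 174]) cube([870, 257, 174]);
translate([345, 791, 348]) cube([870, 257, 174]);
translate([345, 1048, 522]) cube([870, 257, 174]);


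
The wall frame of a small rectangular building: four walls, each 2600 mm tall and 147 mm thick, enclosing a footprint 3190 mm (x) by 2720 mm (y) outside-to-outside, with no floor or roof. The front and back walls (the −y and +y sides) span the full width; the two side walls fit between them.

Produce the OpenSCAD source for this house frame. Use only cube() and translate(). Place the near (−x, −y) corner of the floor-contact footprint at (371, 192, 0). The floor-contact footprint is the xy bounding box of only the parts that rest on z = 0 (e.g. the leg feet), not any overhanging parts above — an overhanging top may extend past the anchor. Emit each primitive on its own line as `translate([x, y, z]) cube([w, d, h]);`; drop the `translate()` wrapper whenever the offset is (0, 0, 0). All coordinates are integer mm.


translate([371, 192, 0]) cube([3190, 147, 2600]);
translate([371, 2765, 0]) cube([3190, 147, 2600]);
translate([371, 339, 0]) cube([147, 2426, 2600]);
translate([3414, 339, 0]) cube([147, 2426, 2600]);


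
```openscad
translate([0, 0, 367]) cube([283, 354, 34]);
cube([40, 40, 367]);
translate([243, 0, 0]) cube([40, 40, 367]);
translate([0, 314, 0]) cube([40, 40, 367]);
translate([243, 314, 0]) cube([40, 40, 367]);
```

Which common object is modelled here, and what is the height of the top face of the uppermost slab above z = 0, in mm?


A stool. The seat height is 401 mm.

A 283×354×34 slab at z = 367 on four corner posts — a stool. The seat top is 367 + 34 = 401 mm.


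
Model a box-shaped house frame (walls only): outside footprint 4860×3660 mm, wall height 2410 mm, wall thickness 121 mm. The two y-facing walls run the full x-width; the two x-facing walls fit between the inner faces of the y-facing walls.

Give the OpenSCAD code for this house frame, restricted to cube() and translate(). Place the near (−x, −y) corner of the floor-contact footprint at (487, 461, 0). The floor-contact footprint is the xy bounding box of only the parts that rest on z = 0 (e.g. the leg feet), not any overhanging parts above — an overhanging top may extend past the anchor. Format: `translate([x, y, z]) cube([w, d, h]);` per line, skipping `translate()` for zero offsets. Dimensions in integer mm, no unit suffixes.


translate([487, 461, 0]) cube([4860, 121, 2410]);
translate([487, 4000, 0]) cube([4860, 121, 2410]);
translate([487, 582, 0]) cube([121, 3418, 2410]);
translate([5226, 582, 0]) cube([121, 3418, 2410]);


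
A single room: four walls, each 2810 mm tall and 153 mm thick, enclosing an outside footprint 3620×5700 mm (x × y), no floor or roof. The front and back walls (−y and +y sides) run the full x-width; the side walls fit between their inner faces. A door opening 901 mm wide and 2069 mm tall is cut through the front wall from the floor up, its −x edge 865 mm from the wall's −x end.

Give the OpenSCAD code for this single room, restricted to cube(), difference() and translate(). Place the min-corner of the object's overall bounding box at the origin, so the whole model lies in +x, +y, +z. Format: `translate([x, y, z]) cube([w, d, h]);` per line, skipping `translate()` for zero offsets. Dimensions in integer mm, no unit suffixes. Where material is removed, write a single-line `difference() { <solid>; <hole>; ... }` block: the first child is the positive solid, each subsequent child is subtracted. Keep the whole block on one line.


difference() { cube([3620, 153, 2810]); translate([865, 0, 0]) cube([901, 153, 2069]); }
translate([0, 5547, 0]) cube([3620, 153, 2810]);
translate([0, 153, 0]) cube([153, 5394, 2810]);
translate([3467, 153, 0]) cube([153, 5394, 2810]);


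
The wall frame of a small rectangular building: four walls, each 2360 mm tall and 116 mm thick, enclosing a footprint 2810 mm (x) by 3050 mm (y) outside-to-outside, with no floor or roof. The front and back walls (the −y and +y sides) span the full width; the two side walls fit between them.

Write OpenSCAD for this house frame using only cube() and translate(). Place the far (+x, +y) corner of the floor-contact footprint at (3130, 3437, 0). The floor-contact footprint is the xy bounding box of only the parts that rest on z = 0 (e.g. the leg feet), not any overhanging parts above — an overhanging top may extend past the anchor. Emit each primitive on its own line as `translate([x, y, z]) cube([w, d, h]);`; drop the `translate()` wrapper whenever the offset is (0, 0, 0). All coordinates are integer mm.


translate([320, 387, 0]) cube([2810, 116, 2360]);
translate([320, 3321, 0]) cube([2810, 116, 2360]);
translate([320, 503, 0]) cube([116, 2818, 2360]);
translate([3014, 503, 0]) cube([116, 2818, 2360]);


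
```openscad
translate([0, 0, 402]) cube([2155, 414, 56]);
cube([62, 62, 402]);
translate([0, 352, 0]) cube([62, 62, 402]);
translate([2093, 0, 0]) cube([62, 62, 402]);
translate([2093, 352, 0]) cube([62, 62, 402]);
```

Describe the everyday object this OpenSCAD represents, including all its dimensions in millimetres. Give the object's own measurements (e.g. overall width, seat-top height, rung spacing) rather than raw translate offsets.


A bench: a 2155×414 mm seat slab, 56 mm thick, top at z = 458 mm, on four 62×62 mm square legs flush with the seat corners and standing on z = 0.


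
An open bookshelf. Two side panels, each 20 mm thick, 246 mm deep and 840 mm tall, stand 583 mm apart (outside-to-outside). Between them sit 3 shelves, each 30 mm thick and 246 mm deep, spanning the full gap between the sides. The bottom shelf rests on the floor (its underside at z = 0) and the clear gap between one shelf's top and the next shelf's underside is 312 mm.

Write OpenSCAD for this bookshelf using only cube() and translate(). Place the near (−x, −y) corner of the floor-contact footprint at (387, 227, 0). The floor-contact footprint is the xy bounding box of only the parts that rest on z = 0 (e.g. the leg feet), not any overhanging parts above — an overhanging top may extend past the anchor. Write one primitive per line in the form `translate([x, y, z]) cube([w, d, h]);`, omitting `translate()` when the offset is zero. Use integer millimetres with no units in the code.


translate([387, 227, 0]) cube([20, 246, 840]);
translate([950, 227, 0]) cube([20, 246, 840]);
translate([407, 227, 0]) cube([543, 246, 30]);
translate([407, 227, 342]) cube([543, 246, 30]);
translate([407, 227, 684]) cube([543, 246, 30]);


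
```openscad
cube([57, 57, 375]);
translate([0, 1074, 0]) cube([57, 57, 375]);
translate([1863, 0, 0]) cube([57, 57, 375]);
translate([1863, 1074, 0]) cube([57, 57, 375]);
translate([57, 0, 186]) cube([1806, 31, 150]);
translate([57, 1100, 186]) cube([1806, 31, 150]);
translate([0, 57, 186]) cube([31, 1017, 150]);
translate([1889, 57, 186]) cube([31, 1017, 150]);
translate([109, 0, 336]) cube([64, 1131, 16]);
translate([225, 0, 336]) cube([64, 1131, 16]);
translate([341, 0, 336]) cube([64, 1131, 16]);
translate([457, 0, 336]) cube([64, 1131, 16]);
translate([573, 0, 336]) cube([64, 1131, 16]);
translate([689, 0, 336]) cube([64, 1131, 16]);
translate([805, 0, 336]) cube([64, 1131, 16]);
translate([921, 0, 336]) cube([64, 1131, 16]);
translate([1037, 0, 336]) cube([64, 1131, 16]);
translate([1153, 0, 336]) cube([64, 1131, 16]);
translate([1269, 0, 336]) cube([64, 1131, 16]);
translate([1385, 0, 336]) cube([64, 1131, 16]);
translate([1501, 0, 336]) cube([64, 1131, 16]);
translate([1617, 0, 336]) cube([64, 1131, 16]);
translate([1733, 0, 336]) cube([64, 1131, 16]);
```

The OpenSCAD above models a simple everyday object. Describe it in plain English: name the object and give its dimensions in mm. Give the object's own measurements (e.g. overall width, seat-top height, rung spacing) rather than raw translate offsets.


A bed frame 1920 mm long (x) by 1131 mm wide (y). Four 57×57 mm corner posts, 375 mm tall, at the corners of the footprint. Four rails of 31 mm thickness and 150 mm height run between adjacent posts with their undersides at z = 186 mm, their outer faces flush with the outside of the frame (the two x-running rails run between the posts' inner faces; the two y-running rails run between the posts' inner faces). 15 slats, each 64 mm wide (x) and 16 mm thick, lie across the top of the two x-running rails, running the full 1131 mm width of the frame in y; along x they sit between the end posts with a 52 mm gap after the −x posts and between neighbouring slats, leaving 66 mm before the +x posts.


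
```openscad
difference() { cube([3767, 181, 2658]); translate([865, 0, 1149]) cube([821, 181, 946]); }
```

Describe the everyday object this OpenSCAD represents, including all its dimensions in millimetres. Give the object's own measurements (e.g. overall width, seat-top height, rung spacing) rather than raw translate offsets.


A wall 3767 mm long (x), 181 mm thick (y), 2658 mm tall, with a rectangular window opening cut through it. The opening is 821 mm wide and 946 mm tall; its sill is at z = 1149 mm and its near (−x) edge is 865 mm from the wall's −x end. The opening passes through the full wall thickness.


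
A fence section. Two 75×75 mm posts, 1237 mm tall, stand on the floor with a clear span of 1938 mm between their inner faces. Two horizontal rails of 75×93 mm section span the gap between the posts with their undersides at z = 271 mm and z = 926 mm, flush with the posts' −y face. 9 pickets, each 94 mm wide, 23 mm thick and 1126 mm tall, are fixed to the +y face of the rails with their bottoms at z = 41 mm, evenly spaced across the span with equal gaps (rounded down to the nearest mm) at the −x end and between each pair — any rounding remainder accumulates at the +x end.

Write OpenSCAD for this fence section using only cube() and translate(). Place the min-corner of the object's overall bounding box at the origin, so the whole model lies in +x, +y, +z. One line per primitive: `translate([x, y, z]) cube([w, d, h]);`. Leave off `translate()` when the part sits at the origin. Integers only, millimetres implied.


cube([75, 75, 1237]);
translate([2013, 0, 0]) cube([75, 75, 1237]);
translate([75, 0, 271]) cube([1938, 75, 93]);
translate([75, 0, 926]) cube([1938, 75, 93]);
translate([184, 75, 41]) cube([94, 23, 1126]);
translate([387, 75, 41]) cube([94, 23, 1126]);
translate([590, 75, 41]) cube([94, 23, 1126]);
translate([793, 75, 41]) cube([94, 23, 1126]);
translate([996, 75, 41]) cube([94, 23, 1126]);
translate([1199, 75, 41]) cube([94, 23, 1126]);
translate([1402, 75, 41]) cube([94, 23, 1126]);
translate([1605, 75, 41]) cube([94, 23, 1126]);
translate([1808, 75, 41]) cube([94, 23, 1126]);


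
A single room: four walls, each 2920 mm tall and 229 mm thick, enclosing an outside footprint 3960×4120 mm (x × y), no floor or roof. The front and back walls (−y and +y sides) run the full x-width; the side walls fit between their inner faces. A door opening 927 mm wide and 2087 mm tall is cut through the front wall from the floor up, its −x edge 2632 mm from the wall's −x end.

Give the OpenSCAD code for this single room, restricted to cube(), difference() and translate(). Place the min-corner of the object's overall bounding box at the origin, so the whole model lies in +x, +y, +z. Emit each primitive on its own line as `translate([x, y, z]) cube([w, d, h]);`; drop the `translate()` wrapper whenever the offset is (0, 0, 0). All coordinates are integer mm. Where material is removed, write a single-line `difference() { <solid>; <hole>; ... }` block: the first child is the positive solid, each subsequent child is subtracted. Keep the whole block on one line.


difference() { cube([3960, 229, 2920]); translate([2632, 0, 0]) cube([927, 229, 2087]); }
translate([0, 3891, 0]) cube([3960, 229, 2920]);
translate([0, 229, 0]) cube([229, 3662, 2920]);
translate([3731, 229, 0]) cube([229, 3662, 2920]);


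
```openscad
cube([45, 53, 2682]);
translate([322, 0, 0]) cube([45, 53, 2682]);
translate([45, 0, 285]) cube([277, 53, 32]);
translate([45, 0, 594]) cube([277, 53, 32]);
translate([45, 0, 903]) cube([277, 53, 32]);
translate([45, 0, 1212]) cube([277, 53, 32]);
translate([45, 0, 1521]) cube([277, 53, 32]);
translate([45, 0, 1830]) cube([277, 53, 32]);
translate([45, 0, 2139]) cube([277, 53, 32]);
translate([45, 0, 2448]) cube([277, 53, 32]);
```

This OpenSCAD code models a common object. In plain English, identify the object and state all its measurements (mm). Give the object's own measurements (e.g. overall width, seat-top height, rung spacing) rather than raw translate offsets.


A straight ladder. Two 45×53 mm vertical rails, 2682 mm tall, stand 367 mm apart (outside-to-outside) with their front faces coplanar on the −y side. 8 rungs, each 53 mm deep and 32 mm tall, span between the inner faces of the rails, front faces flush with the rails. The lowest rung's underside is at z = 285 mm and rungs are spaced 309 mm apart (underside to underside).


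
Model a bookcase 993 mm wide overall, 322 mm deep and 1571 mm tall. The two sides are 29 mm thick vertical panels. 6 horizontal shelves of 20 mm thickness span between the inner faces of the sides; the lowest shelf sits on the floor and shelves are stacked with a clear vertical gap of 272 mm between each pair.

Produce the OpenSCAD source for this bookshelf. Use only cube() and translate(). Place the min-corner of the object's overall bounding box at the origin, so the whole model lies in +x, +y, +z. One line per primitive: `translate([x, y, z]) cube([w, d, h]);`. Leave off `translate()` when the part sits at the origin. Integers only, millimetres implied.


cube([29, 322, 1571]);
translate([964, 0, 0]) cube([29, 322, 1571]);
translate([29, 0, 0]) cube([935, 322, 20]);
translate([29, 0, 292]) cube([935, 322, 20]);
translate([29, 0, 584]) cube([935, 322, 20]);
translate([29, 0, 876]) cube([935, 322, 20]);
translate([29, 0, 1168]) cube([935, 322, 20]);
translate([29, 0, 1460]) cube([935, 322, 20]);


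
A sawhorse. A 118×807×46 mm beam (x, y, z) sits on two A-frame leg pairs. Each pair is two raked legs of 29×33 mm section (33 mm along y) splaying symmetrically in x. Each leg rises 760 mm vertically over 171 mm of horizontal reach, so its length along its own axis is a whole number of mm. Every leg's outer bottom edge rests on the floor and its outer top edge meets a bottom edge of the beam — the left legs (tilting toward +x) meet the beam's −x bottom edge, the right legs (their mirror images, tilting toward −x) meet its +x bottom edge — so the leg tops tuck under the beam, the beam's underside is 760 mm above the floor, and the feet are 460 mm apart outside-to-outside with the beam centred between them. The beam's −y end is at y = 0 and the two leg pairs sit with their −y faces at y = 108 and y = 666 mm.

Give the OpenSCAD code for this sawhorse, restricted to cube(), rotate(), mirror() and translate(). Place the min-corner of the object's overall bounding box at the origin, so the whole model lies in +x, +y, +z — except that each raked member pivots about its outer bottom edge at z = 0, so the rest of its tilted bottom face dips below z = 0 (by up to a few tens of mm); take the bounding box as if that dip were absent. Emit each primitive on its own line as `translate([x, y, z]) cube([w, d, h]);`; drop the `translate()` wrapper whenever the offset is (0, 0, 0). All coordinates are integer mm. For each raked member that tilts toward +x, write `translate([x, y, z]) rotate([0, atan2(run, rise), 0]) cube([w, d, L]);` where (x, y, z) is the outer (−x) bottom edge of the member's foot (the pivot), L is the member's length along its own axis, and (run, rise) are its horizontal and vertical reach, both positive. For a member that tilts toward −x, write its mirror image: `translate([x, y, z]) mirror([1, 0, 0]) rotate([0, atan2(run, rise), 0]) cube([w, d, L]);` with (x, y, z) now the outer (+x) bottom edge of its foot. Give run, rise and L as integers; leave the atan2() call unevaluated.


translate([171, 0, 760]) cube([118, 807, 46]);
translate([0, 108, 0]) rotate([0, atan2(171, 760), 0]) cube([29, 33, 779]);
translate([460, 108, 0]) mirror([1, 0, 0]) rotate([0, atan2(171, 760), 0]) cube([29, 33, 779]);
translate([0, 666, 0]) rotate([0, atan2(171, 760), 0]) cube([29, 33, 779]);
translate([460, 666, 0]) mirror([1, 0, 0]) rotate([0, atan2(171, 760), 0]) cube([29, 33, 779]);


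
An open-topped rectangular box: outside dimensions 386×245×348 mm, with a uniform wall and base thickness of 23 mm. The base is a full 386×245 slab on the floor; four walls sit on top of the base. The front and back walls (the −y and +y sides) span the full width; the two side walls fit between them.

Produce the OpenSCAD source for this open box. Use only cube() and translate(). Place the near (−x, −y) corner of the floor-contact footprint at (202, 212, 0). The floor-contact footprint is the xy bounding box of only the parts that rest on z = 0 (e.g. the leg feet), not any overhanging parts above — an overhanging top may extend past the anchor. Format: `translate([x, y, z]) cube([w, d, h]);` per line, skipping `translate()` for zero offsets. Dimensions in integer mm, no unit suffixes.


translate([202, 212, 0]) cube([386, 245, 23]);
translate([202, 212, 23]) cube([386, 23, 325]);
translate([202, 434, 23]) cube([386, 23, 325]);
translate([202, 235, 23]) cube([23, 199, 325]);
translate([565, 235, 23]) cube([23, 199, 325]);


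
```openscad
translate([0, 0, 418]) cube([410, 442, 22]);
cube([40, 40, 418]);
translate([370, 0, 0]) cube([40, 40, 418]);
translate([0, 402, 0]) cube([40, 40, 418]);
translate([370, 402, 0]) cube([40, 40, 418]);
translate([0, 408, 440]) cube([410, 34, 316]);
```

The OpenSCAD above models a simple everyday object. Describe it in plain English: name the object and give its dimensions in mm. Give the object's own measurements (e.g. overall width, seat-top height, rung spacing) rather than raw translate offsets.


A chair. The seat is a 410×442×22 mm slab with its top at z = 440 mm, on four 40×40 mm corner legs (flush with the seat edges, standing on z = 0). A flat backrest 34 mm thick, 316 mm tall, spans the full seat width and rises from the seat top along its +y edge, rear face flush with the rear of the seat.


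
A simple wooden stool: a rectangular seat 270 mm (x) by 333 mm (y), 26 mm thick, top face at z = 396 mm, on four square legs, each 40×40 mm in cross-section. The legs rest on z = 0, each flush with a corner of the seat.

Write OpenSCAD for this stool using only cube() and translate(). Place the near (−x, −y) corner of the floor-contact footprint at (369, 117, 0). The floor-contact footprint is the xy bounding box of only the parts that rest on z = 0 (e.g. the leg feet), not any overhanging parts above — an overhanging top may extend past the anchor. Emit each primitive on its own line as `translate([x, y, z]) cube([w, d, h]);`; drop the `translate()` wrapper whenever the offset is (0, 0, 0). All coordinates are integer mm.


translate([369, 117, 370]) cube([270, 333, 26]);
translate([369, 117, 0]) cube([40, 40, 370]);
translate([599, 117, 0]) cube([40, 40, 370]);
translate([369, 410, 0]) cube([40, 40, 370]);
translate([599, 410, 0]) cube([40, 40, 370]);


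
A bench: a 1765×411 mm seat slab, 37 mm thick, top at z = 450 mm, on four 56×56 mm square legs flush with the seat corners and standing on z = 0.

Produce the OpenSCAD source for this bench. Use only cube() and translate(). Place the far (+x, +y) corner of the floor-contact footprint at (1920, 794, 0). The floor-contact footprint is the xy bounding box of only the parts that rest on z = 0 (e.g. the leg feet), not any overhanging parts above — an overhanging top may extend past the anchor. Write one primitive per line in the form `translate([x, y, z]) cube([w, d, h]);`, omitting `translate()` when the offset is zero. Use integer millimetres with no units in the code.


// leg_h = 450 − 37 = 413
translate([155, 383, 413]) cube([1765, 411, 37]);
translate([155, 383, 0]) cube([56, 56, 413]);
translate([155, 738, 0]) cube([56, 56, 413]);
translate([1864, 383, 0]) cube([56, 56, 413]);
translate([1864, 738, 0]) cube([56, 56, 413]);


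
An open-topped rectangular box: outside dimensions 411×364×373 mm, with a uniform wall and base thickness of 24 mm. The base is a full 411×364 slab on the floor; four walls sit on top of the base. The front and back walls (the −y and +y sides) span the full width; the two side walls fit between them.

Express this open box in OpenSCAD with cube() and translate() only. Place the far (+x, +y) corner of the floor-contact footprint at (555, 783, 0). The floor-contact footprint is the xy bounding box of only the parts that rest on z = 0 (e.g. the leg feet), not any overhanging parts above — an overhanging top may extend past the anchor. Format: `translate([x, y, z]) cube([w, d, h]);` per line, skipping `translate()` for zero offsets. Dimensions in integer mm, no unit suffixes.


translate([144, 419, 0]) cube([411, 364, 24]);
translate([144, 419, 24]) cube([411, 24, 349]);
translate([144, 759, 24]) cube([411, 24, 349]);
translate([144, 443, 24]) cube([24, 316, 349]);
translate([531, 443, 24]) cube([24, 316, 349]);


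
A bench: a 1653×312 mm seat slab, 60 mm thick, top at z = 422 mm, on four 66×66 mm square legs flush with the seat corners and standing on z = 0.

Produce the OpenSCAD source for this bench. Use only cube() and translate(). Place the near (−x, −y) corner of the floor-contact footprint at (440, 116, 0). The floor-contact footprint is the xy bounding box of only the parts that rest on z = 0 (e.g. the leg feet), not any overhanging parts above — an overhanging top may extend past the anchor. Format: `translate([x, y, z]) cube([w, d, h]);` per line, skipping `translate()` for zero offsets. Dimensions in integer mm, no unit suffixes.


translate([440, 116, 362]) cube([1653, 312, 60]);
translate([440, 116, 0]) cube([66, 66, 362]);
translate([440, 362, 0]) cube([66, 66, 362]);
translate([2027, 116, 0]) cube([66, 66, 362]);
translate([2027, 362, 0]) cube([66, 66, 362]);


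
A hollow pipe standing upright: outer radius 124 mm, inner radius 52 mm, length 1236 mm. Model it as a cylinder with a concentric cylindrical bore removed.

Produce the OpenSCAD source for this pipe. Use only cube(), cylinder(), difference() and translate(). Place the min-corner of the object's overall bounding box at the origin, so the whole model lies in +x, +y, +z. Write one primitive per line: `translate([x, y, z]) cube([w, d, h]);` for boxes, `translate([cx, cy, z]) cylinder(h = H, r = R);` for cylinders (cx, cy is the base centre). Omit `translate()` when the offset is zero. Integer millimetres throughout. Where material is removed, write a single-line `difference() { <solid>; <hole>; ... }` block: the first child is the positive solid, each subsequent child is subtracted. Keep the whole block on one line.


difference() { translate([124, 124, 0]) cylinder(h = 1236, r = 124); translate([124, 124, 0]) cylinder(h = 1236, r = 52); }


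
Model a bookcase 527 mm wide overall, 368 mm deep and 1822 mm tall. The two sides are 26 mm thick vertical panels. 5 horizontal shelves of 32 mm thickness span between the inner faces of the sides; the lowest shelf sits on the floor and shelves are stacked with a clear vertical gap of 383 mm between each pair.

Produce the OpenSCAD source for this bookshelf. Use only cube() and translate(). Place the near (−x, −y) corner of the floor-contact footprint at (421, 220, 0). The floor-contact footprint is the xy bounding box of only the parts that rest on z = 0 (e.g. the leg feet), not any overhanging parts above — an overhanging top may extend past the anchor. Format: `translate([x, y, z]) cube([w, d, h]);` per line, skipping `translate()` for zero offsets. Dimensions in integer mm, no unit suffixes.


translate([421, 220, 0]) cube([26, 368, 1822]);
translate([922, 220, 0]) cube([26, 368, 1822]);
translate([447, 220, 0]) cube([475, 368, 32]);
translate([447, 220, 415]) cube([475, 368, 32]);
translate([447, 220, 830]) cube([475, 368, 32]);
translate([447, 220, 1245]) cube([475, 368, 32]);
translate([447, 220, 1660]) cube([475, 368, 32]);


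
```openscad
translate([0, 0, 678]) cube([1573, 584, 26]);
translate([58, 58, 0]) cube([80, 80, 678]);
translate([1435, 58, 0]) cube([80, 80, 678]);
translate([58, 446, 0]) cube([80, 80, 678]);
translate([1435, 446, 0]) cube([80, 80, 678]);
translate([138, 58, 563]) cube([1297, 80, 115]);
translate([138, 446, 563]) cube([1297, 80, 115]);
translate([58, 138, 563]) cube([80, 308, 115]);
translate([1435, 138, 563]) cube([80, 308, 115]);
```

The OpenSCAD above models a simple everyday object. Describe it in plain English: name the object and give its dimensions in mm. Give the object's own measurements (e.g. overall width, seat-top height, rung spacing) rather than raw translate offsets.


A table: top 1573 mm (x) × 584 mm (y), 26 mm thick, upper face at z = 704 mm, on four 80×80 mm square legs, each inset 58 mm from the nearest pair of top edges from z = 0 to the bottom of the top. Four apron rails, 80 mm thick and 115 mm tall, run between adjacent legs with their top edges flush with the underside of the top and their outer faces flush with the legs' outer faces.


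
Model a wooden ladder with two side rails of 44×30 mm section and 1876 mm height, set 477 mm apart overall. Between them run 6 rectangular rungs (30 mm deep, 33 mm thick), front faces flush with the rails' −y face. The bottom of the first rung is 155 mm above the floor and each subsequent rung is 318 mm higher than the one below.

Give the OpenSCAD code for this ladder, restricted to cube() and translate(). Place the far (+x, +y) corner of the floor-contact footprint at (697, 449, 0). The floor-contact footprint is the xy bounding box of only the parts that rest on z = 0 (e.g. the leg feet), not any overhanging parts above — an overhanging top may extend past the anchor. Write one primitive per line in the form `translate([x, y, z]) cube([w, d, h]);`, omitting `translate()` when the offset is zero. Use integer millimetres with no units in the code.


translate([220, 419, 0]) cube([44, 30, 1876]);
translate([653, 419, 0]) cube([44, 30, 1876]);
translate([264, 419, 155]) cube([389, 30, 33]);
translate([264, 419, 473]) cube([389, 30, 33]);
translate([264, 419, 791]) cube([389, 30, 33]);
translate([264, 419, 1109]) cube([389, 30, 33]);
translate([264, 419, 1427]) cube([389, 30, 33]);
translate([264, 419, 1745]) cube([389, 30, 33]);


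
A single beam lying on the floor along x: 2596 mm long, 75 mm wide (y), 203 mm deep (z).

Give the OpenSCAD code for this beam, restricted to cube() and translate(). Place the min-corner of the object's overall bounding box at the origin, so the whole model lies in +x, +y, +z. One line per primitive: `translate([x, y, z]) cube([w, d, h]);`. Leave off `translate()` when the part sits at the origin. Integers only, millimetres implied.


cube([2596, 75, 203]);


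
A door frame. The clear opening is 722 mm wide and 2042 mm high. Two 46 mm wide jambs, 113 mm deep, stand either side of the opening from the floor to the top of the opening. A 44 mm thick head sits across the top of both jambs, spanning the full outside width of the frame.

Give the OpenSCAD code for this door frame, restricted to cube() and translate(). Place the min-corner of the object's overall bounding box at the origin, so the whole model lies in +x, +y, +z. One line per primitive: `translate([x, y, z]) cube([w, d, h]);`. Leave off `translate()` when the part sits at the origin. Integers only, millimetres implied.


cube([46, 113, 2042]);
translate([768, 0, 0]) cube([46, 113, 2042]);
translate([0, 0, 2042]) cube([814, 113, 44]);


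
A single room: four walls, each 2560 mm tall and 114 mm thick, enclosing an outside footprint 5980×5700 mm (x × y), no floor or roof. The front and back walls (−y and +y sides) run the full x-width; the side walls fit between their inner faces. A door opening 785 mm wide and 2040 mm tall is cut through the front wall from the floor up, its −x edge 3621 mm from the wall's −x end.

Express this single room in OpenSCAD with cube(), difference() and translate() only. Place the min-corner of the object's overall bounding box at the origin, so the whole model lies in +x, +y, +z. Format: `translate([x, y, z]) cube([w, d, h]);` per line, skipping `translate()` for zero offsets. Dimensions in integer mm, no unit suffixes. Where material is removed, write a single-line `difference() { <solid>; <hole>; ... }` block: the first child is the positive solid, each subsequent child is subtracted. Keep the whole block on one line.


difference() { cube([5980, 114, 2560]); translate([3621, 0, 0]) cube([785, 114, 2040]); }
translate([0, 5586, 0]) cube([5980, 114, 2560]);
translate([0, 114, 0]) cube([114, 5472, 2560]);
translate([5866, 114, 0]) cube([114, 5472, 2560]);


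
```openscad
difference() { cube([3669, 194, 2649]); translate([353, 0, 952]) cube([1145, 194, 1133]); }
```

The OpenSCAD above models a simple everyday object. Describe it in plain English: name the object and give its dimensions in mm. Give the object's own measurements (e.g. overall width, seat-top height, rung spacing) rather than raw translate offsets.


A wall 3669 mm long (x), 194 mm thick (y), 2649 mm tall, with a rectangular window opening cut through it. The opening is 1145 mm wide and 1133 mm tall; its sill is at z = 952 mm and its near (−x) edge is 353 mm from the wall's −x end. The opening passes through the full wall thickness.


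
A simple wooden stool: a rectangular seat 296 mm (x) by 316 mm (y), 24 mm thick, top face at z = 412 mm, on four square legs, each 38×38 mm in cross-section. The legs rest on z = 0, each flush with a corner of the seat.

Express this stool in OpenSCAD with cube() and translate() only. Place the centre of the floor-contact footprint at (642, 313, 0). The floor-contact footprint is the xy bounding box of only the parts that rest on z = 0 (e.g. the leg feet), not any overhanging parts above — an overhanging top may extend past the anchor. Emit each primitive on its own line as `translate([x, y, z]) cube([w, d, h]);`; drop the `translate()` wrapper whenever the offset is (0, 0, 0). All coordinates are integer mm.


// leg_h = 412 - 24 = 388
translate([494, 155, 388]) cube([296, 316, 24]);
translate([494, 155, 0]) cube([38, 38, 388]);
translate([752, 155, 0]) cube([38, 38, 388]);
translate([494, 433, 0]) cube([38, 38, 388]);
translate([752, 433, 0]) cube([38, 38, 388]);


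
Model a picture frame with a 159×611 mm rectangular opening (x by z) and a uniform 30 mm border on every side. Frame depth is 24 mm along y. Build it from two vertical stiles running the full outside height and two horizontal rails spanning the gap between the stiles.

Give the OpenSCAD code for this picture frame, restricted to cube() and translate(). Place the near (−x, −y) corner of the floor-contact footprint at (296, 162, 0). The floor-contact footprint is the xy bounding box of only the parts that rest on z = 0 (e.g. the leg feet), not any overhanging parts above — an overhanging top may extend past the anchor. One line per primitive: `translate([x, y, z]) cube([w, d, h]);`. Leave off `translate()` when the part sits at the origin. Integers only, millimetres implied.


translate([296, 162, 0]) cube([30, 24, 671]);
translate([485, 162, 0]) cube([30, 24, 671]);
translate([326, 162, 0]) cube([159, 24, 30]);
translate([326, 162, 641]) cube([159, 24, 30]);


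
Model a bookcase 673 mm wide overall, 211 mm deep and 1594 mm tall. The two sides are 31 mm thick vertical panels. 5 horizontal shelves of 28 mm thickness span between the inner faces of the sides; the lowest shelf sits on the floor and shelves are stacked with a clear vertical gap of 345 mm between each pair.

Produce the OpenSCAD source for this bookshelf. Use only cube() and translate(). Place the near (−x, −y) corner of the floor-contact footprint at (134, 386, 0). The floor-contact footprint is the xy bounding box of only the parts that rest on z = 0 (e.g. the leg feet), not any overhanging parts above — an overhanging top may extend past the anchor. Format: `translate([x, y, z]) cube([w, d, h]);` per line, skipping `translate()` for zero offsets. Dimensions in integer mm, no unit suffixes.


translate([134, 386, 0]) cube([31, 211, 1594]);
translate([776, 386, 0]) cube([31, 211, 1594]);
translate([165, 386, 0]) cube([611, 211, 28]);
translate([165, 386, 373]) cube([611, 211, 28]);
translate([165, 386, 746]) cube([611, 211, 28]);
translate([165, 386, 1119]) cube([611, 211, 28]);
translate([165, 386, 1492]) cube([611, 211, 28]);


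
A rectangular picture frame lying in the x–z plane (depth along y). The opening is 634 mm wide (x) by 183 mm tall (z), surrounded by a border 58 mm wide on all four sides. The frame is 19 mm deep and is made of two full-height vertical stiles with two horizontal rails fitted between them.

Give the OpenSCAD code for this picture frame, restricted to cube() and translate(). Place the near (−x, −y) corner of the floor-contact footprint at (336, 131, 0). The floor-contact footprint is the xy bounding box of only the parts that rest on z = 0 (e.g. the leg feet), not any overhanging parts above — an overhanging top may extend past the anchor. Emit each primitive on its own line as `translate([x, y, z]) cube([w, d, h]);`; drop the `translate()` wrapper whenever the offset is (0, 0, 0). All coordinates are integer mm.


translate([336, 131, 0]) cube([58, 19, 299]);
translate([1028, 131, 0]) cube([58, 19, 299]);
translate([394, 131, 0]) cube([634, 19, 58]);
translate([394, 131, 241]) cube([634, 19, 58]);


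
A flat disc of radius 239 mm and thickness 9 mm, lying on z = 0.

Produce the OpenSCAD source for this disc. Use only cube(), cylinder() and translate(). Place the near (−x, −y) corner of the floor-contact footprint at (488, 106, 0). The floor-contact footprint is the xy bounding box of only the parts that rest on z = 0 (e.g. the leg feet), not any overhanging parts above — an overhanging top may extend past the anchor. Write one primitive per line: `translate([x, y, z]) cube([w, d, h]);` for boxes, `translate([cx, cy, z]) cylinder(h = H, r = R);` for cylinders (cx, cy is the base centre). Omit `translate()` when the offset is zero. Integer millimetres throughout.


translate([727, 345, 0]) cylinder(h = 9, r = 239);


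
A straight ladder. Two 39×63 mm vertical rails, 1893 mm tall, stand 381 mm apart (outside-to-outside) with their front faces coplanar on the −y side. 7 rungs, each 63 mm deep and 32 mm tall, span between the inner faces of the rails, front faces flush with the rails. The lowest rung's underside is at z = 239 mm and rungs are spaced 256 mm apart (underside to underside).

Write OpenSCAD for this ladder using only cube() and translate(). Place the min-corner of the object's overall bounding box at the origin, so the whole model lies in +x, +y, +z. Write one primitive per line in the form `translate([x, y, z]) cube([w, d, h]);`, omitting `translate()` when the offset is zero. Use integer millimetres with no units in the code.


cube([39, 63, 1893]);
translate([342, 0, 0]) cube([39, 63, 1893]);
translate([39, 0, 239]) cube([303, 63, 32]);
translate([39, 0, 495]) cube([303, 63, 32]);
translate([39, 0, 751]) cube([303, 63, 32]);
translate([39, 0, 1007]) cube([303, 63, 32]);
translate([39, 0, 1263]) cube([303, 63, 32]);
translate([39, 0, 1519]) cube([303, 63, 32]);
translate([39, 0, 1775]) cube([303, 63, 32]);


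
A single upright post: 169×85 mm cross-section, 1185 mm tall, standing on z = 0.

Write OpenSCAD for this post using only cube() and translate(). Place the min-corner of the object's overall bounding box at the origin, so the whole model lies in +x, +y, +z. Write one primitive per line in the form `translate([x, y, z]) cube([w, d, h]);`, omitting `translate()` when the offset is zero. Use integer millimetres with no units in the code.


cube([169, 85, 1185]);


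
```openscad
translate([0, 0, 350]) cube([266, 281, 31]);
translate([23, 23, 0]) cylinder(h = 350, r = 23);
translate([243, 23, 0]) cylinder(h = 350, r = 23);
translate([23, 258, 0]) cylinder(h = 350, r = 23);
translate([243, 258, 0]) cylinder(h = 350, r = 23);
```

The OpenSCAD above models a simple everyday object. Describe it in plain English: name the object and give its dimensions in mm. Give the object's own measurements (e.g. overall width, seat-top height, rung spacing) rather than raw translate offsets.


A simple wooden stool: a rectangular seat 266 mm (x) by 281 mm (y), 31 mm thick, top face at z = 381 mm, on four round legs, each 46 mm in diameter. The legs rest on z = 0, each leg's axis is inset half a diameter from the nearest pair of seat edges (so the leg's bounding box is flush with the corner).
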